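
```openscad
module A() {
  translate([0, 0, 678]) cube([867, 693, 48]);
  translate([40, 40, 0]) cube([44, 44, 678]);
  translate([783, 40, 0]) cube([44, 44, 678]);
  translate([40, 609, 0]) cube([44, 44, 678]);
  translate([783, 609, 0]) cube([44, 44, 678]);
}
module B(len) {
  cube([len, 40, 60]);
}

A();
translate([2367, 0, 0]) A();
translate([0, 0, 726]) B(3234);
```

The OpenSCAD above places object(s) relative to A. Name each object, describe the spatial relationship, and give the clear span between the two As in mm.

Second table starts at x = 2367; first ends at x = 867; clear span = 2367 − 867 = 1500 mm.

A is a table. B is a beam. A beam spans the tops of two tables. The clear span between the two tables is 1500 mm.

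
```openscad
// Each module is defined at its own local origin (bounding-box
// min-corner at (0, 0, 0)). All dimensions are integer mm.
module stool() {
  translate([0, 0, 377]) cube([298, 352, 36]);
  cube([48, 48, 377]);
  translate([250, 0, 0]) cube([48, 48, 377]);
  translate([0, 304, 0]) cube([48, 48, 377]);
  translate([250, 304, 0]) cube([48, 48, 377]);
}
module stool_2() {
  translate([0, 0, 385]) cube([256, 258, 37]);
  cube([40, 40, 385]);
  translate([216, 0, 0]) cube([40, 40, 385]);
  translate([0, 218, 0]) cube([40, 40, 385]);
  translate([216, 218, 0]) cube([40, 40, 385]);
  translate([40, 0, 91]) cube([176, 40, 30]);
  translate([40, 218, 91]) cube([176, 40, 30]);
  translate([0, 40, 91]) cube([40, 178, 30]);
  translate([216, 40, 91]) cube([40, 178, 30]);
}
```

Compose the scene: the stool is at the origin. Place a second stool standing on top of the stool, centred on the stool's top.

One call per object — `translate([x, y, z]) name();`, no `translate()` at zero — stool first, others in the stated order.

stool();
translate([21, 47, 413]) stool_2();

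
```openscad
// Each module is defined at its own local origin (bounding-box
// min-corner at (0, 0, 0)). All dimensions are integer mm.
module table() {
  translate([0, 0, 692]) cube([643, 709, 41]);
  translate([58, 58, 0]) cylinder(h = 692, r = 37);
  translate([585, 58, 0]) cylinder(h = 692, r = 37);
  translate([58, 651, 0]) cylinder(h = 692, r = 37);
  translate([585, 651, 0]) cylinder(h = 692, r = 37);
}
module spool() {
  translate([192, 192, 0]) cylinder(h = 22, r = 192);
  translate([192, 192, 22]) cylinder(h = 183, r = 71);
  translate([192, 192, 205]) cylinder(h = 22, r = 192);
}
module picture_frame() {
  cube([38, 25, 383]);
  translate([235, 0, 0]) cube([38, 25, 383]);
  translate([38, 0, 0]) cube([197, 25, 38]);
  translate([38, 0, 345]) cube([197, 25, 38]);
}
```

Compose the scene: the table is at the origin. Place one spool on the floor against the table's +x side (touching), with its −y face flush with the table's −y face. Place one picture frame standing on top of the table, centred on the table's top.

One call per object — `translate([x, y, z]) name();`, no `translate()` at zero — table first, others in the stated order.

table();
translate([643, 0, 0]) spool();
translate([185, 342, 733]) picture_frame();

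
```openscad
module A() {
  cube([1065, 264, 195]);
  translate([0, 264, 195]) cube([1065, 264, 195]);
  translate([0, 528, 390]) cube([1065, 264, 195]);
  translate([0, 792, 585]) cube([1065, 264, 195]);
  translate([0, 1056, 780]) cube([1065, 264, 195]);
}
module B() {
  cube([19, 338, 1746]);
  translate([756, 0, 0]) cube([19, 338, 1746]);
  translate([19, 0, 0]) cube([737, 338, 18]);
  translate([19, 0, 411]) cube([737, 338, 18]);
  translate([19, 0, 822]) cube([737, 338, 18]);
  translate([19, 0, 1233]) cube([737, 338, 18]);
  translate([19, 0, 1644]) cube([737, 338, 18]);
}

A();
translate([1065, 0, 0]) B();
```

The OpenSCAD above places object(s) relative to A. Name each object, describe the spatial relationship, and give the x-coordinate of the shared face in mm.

A is a staircase. B is a bookshelf. The bookshelf is against the staircase's +x side, with their −y faces flush. The x-coordinate of the shared face is 1065 mm.

The staircase's +x face and the bookshelf's −x face are both at x = 1065 mm.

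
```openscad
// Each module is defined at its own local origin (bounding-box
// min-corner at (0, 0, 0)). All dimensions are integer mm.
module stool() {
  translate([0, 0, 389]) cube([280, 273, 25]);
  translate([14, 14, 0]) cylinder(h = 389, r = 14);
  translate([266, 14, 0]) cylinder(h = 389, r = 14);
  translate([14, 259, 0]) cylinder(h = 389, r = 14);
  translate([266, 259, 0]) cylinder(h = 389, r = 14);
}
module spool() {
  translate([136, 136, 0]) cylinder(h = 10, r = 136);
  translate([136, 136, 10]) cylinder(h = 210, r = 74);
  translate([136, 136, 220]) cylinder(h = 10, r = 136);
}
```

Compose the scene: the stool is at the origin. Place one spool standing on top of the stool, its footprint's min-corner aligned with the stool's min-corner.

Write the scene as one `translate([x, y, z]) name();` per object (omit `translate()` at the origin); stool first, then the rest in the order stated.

stool();
translate([0, 0, 414]) spool();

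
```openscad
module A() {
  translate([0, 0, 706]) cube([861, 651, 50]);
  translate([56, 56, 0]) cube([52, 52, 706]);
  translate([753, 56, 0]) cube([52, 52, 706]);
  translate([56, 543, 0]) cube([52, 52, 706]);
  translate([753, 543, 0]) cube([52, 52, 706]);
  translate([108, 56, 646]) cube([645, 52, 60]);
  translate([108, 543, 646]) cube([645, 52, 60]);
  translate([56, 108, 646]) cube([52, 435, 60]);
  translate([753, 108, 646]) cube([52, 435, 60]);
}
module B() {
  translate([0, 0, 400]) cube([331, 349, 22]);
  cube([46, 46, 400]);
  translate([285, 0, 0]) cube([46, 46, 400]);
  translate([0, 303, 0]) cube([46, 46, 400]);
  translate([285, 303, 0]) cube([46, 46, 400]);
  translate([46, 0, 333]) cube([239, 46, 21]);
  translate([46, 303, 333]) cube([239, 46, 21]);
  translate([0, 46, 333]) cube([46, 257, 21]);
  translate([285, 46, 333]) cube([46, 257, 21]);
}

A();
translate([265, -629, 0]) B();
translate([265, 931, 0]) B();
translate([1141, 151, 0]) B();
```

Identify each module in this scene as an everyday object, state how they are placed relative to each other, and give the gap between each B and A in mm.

Each stool's nearest face is 280 mm from the table's bounding box.

A is a table. B is a stool. Three stools sit around the table at the −y, +y, +x sides. The gap between each stool and the table is 280 mm.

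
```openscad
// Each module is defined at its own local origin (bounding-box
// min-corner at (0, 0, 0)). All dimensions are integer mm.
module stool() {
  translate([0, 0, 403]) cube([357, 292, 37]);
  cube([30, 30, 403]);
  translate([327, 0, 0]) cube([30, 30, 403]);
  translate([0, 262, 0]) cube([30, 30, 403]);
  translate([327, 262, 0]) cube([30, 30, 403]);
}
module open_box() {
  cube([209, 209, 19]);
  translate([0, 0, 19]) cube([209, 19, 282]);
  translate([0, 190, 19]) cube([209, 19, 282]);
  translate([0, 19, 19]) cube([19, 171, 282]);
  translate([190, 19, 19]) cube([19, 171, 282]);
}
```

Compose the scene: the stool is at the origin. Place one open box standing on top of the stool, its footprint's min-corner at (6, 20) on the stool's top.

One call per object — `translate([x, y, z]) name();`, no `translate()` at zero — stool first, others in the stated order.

stool();
translate([6, 20, 440]) open_box();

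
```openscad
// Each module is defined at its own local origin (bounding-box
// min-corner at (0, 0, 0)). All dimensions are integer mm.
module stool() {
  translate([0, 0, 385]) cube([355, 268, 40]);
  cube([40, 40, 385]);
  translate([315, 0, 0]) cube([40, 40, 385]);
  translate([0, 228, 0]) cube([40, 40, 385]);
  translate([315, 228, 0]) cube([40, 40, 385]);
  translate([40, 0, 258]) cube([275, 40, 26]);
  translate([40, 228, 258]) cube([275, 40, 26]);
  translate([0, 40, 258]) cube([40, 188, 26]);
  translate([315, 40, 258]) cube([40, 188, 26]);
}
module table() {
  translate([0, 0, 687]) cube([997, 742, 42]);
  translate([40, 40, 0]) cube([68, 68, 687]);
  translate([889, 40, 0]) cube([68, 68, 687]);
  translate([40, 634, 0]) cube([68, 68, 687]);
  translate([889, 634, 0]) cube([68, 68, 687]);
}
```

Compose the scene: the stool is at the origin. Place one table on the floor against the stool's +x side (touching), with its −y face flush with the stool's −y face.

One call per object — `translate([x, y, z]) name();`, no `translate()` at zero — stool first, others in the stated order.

stool();
translate([355, 0, 0]) table();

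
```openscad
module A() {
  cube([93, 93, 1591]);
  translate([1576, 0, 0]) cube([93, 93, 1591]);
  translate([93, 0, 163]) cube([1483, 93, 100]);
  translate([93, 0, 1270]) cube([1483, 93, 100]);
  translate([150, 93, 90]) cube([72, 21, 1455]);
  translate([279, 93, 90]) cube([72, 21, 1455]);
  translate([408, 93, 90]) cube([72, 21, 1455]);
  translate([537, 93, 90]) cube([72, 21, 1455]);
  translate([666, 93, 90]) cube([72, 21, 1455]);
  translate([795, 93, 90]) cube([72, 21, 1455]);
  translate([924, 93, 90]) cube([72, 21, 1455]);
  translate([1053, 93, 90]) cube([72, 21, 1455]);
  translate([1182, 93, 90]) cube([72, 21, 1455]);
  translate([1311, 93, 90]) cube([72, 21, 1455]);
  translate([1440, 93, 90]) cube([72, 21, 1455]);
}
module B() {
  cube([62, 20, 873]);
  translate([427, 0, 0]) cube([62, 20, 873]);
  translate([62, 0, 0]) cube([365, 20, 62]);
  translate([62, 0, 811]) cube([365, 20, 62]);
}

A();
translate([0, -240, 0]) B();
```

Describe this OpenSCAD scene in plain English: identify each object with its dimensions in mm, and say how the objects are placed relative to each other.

A is a fence section. Two 93×93 mm posts, 1591 mm tall, stand on the floor with a clear span of 1483 mm between their inner faces. Two horizontal rails of 93×100 mm section span the gap between the posts with their undersides at z = 163 mm and z = 1270 mm, flush with the posts' −y face. 11 pickets, each 72 mm wide, 21 mm thick and 1455 mm tall, are fixed to the +y face of the rails with their bottoms at z = 90 mm, evenly spaced across the span with equal gaps (rounded down to the nearest mm) at the −x end and between each pair — any rounding remainder accumulates at the +x end.

B is a rectangular picture frame lying in the x–z plane (depth along y). The opening is 365 mm wide (x) by 749 mm tall (z), surrounded by a border 62 mm wide on all four sides. The frame is 20 mm deep and is made of two full-height vertical stiles with two horizontal rails fitted between them.

The picture frame is on the floor beside the fence section on its −y side.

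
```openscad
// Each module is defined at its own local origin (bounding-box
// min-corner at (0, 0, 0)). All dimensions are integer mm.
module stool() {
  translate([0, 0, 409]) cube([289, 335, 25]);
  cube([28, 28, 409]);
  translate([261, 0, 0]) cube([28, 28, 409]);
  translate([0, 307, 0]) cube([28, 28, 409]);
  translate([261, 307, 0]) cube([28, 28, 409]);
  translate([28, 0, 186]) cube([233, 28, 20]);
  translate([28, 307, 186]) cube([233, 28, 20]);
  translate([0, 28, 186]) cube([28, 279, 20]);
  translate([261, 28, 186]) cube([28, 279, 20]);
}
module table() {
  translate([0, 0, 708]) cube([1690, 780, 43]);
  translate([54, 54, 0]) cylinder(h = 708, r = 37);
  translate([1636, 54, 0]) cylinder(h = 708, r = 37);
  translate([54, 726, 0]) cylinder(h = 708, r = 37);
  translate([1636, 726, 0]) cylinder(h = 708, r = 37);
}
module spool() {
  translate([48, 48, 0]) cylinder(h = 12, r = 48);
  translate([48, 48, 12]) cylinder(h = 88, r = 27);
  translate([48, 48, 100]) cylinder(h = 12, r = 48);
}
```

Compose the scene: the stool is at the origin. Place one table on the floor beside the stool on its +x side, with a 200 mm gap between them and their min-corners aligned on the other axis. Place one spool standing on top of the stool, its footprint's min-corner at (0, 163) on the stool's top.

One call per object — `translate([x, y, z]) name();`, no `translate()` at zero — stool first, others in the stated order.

stool();
translate([489, 0, 0]) table();
translate([0, 163, 434]) spool();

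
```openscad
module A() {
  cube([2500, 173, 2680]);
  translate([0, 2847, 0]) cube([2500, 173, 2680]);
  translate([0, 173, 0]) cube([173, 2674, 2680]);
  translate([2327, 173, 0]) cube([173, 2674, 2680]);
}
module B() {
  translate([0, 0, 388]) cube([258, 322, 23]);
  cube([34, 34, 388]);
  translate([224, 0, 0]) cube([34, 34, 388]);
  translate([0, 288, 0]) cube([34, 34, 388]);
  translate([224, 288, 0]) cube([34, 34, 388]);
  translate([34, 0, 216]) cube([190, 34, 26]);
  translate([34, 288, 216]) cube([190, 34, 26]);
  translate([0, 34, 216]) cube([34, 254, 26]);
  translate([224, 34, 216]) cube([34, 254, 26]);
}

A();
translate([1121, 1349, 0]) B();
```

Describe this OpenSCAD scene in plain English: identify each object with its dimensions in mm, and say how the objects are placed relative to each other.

A is a box-shaped house frame (walls only): outside footprint 2500×3020 mm, wall height 2680 mm, wall thickness 173 mm. The two y-facing walls run the full x-width; the two x-facing walls fit between the inner faces of the y-facing walls.

B is a simple wooden stool: a rectangular seat 258 mm (x) by 322 mm (y), 23 mm thick, top face at z = 411 mm, on four square legs, each 34×34 mm in cross-section. The legs rest on z = 0, each flush with a corner of the seat. Four stretchers, 34 mm wide and 26 mm tall, connect adjacent legs with their undersides at z = 216 mm, each running between the inner faces of the legs it joins and aligned with the legs' outer faces on the other axis.

The stool sits inside the house frame, centred.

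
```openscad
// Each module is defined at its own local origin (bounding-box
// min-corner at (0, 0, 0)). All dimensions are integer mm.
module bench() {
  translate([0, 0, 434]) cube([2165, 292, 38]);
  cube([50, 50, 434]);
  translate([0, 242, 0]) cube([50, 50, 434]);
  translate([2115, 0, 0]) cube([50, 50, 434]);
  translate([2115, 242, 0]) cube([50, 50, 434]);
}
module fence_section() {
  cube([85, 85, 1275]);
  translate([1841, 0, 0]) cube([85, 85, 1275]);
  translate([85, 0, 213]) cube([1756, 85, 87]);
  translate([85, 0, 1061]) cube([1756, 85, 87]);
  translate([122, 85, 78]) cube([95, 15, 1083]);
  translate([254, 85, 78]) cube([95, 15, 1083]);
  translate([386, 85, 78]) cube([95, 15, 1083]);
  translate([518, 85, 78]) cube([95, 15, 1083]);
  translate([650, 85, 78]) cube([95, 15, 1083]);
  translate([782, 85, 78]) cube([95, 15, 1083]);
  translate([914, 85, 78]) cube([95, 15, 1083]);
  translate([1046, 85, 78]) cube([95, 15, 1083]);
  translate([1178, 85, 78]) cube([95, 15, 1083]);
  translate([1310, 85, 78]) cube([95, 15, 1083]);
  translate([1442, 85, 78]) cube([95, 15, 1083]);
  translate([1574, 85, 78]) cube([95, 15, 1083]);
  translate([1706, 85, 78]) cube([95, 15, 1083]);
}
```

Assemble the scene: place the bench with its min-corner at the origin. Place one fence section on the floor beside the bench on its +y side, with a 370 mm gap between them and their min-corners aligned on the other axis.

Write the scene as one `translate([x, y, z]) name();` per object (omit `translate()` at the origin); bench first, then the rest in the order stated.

bench();
translate([0, 662, 0]) fence_section();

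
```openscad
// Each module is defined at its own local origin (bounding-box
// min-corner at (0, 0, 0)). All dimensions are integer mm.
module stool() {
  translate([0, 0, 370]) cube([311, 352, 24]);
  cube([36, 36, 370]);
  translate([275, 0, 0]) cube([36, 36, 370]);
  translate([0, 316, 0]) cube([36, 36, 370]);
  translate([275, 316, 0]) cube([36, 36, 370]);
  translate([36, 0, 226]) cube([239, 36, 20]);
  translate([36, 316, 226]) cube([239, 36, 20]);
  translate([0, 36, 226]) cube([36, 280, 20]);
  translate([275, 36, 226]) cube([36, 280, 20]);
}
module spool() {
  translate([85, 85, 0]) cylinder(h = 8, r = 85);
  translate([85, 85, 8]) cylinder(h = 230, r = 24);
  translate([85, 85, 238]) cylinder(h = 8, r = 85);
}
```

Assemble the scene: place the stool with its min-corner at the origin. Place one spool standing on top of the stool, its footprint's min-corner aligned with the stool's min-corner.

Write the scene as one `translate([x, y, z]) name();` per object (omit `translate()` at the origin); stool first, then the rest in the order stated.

stool();
translate([0, 0, 394]) spool();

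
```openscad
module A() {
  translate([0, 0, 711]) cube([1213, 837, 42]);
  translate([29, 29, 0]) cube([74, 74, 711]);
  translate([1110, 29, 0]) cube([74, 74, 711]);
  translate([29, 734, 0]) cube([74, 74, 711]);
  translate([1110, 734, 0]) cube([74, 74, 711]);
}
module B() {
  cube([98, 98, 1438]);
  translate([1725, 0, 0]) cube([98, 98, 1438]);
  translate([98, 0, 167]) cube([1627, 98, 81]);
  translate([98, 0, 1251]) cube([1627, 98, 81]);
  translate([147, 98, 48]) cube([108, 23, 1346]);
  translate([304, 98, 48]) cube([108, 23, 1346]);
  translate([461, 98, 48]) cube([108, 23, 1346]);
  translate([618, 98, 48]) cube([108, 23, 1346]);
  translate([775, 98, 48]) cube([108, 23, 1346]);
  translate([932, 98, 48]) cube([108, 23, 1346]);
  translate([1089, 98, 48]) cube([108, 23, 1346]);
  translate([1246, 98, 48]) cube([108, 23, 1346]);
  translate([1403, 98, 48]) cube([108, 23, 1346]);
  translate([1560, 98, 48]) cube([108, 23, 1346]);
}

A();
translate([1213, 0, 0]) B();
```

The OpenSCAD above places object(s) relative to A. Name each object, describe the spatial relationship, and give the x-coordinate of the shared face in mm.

A is a table. B is a fence section. The fence section is against the table's +x side, with their −y faces flush. The x-coordinate of the shared face is 1213 mm.

The table's +x face and the fence section's −x face are both at x = 1213 mm.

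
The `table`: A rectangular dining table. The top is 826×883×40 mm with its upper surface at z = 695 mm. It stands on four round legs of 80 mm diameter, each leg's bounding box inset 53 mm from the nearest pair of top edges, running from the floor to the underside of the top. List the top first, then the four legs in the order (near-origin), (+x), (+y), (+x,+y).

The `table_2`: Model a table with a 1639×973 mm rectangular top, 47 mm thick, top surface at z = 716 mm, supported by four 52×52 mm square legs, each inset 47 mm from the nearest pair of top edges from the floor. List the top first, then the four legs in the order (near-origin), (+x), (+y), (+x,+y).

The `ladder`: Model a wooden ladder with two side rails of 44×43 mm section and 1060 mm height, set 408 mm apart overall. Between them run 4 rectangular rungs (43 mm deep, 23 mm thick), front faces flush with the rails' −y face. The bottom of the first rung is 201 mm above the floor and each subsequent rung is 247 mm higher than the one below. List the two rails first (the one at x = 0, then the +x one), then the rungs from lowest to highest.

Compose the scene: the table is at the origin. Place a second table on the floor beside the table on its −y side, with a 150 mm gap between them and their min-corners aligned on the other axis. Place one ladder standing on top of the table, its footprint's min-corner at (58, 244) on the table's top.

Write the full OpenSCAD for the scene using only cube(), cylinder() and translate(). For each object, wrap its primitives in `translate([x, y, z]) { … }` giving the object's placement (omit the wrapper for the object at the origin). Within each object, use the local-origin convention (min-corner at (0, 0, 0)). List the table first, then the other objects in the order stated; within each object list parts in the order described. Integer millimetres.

translate([0, 0, 655]) cube([826, 883, 40]);
translate([93, 93, 0]) cylinder(h = 655, r = 40);
translate([733, 93, 0]) cylinder(h = 655, r = 40);
translate([93, 790, 0]) cylinder(h = 655, r = 40);
translate([733, 790, 0]) cylinder(h = 655, r = 40);
translate([0, -1123, 0]) {
  translate([0, 0, 669]) cube([1639, 973, 47]);
  translate([47, 47, 0]) cube([52, 52, 669]);
  translate([1540, 47, 0]) cube([52, 52, 669]);
  translate([47, 874, 0]) cube([52, 52, 669]);
  translate([1540, 874, 0]) cube([52, 52, 669]);
}
translate([58, 244, 695]) {
  cube([44, 43, 1060]);
  translate([364, 0, 0]) cube([44, 43, 1060]);
  translate([44, 0, 201]) cube([320, 43, 23]);
  translate([44, 0, 448]) cube([320, 43, 23]);
  translate([44, 0, 695]) cube([320, 43, 23]);
  translate([44, 0, 942]) cube([320, 43, 23]);
}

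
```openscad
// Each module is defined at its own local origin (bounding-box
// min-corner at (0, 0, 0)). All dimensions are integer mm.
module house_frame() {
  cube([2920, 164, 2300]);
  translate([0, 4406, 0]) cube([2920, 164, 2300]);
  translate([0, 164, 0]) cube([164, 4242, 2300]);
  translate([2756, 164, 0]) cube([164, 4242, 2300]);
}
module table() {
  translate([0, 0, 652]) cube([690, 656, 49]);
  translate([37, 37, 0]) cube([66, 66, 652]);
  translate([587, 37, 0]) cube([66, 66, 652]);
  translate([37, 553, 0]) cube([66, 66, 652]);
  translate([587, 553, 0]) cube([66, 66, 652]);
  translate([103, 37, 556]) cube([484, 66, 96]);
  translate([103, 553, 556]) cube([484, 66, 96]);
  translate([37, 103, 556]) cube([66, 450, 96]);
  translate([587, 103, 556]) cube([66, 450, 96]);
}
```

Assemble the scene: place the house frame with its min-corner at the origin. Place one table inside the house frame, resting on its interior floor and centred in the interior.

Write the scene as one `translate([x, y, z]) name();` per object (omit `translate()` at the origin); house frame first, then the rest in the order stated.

house_frame();
translate([1115, 1957, 0]) table();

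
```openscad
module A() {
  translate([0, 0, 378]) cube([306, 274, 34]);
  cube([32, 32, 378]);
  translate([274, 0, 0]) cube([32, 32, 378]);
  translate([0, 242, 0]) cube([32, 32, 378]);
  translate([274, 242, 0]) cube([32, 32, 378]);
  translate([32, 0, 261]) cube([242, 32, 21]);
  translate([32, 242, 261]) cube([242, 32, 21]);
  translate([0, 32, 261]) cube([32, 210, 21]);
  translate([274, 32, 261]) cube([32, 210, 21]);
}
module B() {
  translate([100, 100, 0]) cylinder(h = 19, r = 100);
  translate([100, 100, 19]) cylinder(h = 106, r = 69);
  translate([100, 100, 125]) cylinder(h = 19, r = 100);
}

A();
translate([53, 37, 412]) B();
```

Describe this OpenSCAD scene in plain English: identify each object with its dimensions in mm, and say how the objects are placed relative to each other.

A is a simple wooden stool: a rectangular seat 306 mm (x) by 274 mm (y), 34 mm thick, top face at z = 412 mm, on four square legs, each 32×32 mm in cross-section. The legs rest on z = 0, each flush with a corner of the seat. Four stretchers, 32 mm wide and 21 mm tall, connect adjacent legs with their undersides at z = 261 mm, each running between the inner faces of the legs it joins and aligned with the legs' outer faces on the other axis.

B is a spool: two coaxial disc flanges of radius 100 mm and thickness 19 mm, joined by a core cylinder of radius 69 mm and height 106 mm. The lower flange rests on z = 0 and the three cylinders share a vertical axis.

The spool is on top of the stool, centred.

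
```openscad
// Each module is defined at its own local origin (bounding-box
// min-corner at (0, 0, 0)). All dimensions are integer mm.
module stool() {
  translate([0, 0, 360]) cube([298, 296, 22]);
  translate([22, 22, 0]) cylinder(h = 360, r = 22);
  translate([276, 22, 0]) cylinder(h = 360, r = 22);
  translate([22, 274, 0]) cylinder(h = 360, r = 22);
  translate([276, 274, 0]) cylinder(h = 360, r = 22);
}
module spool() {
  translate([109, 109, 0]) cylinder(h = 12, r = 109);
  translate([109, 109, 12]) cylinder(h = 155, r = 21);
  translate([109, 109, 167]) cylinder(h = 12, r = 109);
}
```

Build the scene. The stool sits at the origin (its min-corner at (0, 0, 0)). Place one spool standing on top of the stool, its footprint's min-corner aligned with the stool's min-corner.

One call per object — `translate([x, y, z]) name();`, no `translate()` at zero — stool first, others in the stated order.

stool();
translate([0, 0, 382]) spool();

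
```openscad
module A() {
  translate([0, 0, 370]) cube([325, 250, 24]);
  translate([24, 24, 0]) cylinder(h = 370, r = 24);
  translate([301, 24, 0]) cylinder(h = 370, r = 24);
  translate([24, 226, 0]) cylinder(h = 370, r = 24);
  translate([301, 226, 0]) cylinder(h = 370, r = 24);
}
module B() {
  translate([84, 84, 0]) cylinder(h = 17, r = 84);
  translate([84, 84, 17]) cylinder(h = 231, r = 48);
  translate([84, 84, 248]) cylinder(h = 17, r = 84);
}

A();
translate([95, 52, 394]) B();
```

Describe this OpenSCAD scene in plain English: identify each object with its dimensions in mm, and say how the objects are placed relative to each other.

A is a four-legged stool. The seat is 325×250 mm, 24 mm thick, top at z = 394 mm. It stands on four round legs, each 48 mm in diameter, from z = 0 to the seat underside, each leg's axis is inset half a diameter from the nearest pair of seat edges (so the leg's bounding box is flush with the corner).

B is a spool: two coaxial disc flanges of radius 84 mm and thickness 17 mm, joined by a core cylinder of radius 48 mm and height 231 mm. The lower flange rests on z = 0 and the three cylinders share a vertical axis.

The spool is on top of the stool.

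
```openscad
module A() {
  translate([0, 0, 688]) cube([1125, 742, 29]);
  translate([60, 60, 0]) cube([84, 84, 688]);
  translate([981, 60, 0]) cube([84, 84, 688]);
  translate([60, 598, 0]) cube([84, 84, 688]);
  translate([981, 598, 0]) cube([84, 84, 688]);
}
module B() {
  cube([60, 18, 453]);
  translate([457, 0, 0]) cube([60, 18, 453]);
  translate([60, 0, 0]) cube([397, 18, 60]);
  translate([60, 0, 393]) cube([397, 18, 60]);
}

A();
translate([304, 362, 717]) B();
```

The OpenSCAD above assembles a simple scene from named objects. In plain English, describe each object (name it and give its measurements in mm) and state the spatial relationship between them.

A is a table: top 1125 mm (x) × 742 mm (y), 29 mm thick, upper face at z = 717 mm, on four 84×84 mm square legs, each inset 60 mm from the nearest pair of top edges, running from z = 0 to the bottom of the top.

B is a picture frame with a 397×333 mm rectangular opening (x by z) and a uniform 60 mm border on every side. Frame depth is 18 mm along y. It is built from two vertical stiles running the full outside height and two horizontal rails spanning the gap between the stiles.

The picture frame is on top of the table, centred.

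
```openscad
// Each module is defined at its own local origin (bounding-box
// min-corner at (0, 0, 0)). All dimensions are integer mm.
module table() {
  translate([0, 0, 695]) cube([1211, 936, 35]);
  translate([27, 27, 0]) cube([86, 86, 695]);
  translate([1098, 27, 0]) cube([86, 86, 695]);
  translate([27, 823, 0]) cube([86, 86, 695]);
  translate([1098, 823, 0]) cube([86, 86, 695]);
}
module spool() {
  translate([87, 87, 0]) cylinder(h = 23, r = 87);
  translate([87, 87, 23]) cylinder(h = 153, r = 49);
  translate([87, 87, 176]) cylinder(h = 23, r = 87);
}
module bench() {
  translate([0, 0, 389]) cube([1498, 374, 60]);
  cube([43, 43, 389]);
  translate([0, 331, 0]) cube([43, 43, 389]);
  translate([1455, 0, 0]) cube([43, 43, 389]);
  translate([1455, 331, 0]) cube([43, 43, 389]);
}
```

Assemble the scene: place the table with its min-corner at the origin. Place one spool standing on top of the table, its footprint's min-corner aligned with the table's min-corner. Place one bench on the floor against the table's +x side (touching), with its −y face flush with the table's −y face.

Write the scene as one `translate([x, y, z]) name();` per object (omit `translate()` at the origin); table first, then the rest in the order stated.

table();
translate([0, 0, 730]) spool();
translate([1211, 0, 0]) bench();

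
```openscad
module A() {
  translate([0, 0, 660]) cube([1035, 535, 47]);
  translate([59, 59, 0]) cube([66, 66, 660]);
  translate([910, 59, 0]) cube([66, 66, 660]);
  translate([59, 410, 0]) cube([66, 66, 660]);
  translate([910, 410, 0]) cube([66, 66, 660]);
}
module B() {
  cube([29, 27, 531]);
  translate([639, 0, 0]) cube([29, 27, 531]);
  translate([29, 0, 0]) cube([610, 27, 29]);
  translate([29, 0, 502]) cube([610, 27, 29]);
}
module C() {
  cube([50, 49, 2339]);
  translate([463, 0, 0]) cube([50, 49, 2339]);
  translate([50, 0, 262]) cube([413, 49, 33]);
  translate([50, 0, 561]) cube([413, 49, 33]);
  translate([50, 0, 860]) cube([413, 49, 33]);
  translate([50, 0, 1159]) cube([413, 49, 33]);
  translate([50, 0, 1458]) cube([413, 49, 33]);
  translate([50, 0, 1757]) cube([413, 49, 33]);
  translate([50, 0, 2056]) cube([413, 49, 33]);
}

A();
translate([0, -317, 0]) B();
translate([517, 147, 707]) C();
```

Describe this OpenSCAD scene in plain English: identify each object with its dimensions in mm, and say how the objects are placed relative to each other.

A is a table with a 1035×535 mm rectangular top, 47 mm thick, top surface at z = 707 mm, supported by four 66×66 mm square legs, each inset 59 mm from the nearest pair of top edges, running from the floor.

B is a rectangular picture frame lying in the x–z plane (depth along y). The opening is 610 mm wide (x) by 473 mm tall (z), surrounded by a border 29 mm wide on all four sides. The frame is 27 mm deep and is made of two full-height vertical stiles with two horizontal rails fitted between them.

C is a wooden ladder with two side rails of 50×49 mm section and 2339 mm height, set 513 mm apart overall. Between them run 7 rectangular rungs (49 mm deep, 33 mm thick), front faces flush with the rails' −y face. The bottom of the first rung is 262 mm above the floor and each subsequent rung is 299 mm higher than the one below.

The picture frame is on the floor beside the table on its −y side. The ladder is on top of the table.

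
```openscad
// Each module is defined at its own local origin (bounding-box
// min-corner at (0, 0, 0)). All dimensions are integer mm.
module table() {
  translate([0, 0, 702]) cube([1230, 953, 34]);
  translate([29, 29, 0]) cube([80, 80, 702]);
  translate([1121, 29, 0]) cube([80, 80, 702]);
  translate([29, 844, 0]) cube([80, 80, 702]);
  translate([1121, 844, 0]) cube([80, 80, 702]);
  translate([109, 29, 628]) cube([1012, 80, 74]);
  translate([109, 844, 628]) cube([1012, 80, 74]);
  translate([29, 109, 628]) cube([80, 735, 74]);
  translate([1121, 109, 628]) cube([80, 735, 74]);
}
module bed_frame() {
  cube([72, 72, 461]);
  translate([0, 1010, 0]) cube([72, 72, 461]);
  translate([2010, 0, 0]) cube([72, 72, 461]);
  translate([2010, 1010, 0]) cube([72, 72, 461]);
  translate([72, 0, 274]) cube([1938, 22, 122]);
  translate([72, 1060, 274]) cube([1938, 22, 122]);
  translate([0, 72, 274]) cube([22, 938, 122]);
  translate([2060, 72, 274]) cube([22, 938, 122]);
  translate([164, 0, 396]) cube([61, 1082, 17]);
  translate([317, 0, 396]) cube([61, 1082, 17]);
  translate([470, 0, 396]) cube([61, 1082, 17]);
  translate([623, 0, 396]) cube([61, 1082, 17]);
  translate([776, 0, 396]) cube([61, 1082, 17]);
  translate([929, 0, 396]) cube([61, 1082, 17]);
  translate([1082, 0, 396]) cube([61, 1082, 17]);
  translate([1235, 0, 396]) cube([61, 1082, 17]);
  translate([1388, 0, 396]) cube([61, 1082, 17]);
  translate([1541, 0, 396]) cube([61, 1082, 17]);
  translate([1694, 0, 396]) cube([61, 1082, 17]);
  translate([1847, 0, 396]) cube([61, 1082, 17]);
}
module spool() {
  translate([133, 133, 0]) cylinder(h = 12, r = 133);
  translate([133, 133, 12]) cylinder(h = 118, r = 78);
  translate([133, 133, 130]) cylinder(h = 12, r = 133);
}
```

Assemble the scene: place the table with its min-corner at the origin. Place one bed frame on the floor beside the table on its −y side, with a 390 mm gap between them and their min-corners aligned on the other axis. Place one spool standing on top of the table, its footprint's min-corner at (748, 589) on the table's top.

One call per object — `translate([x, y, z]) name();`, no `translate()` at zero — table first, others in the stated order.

table();
translate([0, -1472, 0]) bed_frame();
translate([748, 589, 736]) spool();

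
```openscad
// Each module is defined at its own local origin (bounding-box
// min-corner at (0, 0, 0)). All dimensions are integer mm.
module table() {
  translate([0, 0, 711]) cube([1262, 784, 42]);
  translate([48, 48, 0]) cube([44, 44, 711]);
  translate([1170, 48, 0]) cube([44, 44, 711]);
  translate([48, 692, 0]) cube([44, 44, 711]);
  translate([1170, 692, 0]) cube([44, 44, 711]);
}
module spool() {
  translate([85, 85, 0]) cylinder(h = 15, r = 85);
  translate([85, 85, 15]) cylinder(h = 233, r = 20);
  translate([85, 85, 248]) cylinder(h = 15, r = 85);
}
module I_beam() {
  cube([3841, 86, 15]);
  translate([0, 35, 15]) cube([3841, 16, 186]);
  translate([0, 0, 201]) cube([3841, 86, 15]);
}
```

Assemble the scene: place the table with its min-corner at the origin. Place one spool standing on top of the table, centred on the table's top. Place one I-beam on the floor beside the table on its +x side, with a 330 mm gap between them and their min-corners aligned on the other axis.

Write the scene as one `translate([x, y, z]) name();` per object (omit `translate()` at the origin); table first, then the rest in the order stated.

table();
translate([546, 307, 753]) spool();
translate([1592, 0, 0]) I_beam();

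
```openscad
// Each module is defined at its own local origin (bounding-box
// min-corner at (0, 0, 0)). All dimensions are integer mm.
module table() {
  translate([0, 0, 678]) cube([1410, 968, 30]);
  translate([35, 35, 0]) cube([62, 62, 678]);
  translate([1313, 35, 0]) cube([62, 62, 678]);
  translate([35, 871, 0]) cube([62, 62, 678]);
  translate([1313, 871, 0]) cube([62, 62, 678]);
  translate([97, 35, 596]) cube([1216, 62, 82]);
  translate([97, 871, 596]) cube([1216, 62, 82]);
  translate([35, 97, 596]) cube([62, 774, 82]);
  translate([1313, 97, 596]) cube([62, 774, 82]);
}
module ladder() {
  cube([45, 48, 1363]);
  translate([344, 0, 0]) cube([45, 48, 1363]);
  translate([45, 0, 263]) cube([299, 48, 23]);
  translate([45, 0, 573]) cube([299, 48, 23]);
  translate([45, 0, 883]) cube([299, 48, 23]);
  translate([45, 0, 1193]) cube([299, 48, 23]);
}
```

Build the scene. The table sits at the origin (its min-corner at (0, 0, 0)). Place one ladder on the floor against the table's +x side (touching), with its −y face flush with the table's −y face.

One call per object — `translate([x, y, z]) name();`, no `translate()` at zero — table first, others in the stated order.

table();
translate([1410, 0, 0]) ladder();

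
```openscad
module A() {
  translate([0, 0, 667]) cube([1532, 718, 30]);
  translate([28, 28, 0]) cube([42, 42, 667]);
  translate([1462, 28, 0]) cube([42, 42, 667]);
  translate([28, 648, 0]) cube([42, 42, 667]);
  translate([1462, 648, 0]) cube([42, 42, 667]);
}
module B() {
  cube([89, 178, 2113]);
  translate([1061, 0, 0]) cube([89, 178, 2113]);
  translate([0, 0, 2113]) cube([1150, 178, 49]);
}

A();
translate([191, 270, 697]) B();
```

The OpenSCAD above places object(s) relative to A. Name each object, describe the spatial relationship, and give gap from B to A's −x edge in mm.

The door frame's min-x is at 191; the table's min-x is 0; gap = 191 mm.

A is a table. B is a door frame. The door frame is on top of the table, centred. The gap from the door frame to the table's −x edge is 191 mm.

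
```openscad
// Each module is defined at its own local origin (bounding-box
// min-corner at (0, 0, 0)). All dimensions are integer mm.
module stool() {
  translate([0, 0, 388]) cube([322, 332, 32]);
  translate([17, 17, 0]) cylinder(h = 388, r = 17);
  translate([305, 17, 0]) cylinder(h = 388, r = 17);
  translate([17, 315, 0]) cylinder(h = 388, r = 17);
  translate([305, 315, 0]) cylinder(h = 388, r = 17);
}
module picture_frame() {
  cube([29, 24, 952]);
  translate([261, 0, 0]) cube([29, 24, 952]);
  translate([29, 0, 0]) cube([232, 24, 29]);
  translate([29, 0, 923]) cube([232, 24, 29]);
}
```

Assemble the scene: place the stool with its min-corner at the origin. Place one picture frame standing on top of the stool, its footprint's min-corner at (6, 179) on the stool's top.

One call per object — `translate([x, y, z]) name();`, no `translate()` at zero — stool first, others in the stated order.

stool();
translate([6, 179, 420]) picture_frame();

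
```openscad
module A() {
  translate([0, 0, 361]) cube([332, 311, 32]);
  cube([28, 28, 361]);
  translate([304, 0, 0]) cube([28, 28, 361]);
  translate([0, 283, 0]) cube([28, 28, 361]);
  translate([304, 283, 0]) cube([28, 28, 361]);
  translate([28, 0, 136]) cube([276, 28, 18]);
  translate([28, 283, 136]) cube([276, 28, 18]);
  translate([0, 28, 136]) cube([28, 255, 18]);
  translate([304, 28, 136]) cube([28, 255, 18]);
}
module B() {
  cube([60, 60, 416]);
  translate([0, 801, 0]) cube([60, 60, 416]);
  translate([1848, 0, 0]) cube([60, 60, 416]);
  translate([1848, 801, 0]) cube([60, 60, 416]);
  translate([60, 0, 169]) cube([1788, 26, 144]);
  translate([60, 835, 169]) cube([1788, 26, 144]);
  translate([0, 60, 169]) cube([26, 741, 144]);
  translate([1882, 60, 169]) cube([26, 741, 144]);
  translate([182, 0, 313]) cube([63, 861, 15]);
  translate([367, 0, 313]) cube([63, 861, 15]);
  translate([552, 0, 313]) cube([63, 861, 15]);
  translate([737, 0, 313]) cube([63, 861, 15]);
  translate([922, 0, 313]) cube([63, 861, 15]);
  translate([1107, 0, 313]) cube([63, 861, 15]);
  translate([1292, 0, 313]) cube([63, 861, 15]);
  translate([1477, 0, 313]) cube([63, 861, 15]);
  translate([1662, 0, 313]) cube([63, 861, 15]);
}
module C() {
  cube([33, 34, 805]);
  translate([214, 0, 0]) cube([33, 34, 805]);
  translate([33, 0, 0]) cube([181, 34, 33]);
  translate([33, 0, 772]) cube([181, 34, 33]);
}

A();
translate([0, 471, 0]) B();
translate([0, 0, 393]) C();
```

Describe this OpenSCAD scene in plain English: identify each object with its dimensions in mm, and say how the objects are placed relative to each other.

A is a four-legged stool. The seat is 332×311 mm, 32 mm thick, top at z = 393 mm. It stands on four square legs, each 28×28 mm in cross-section, from z = 0 to the seat underside, each flush with a corner of the seat. Four stretchers, 28 mm wide and 18 mm tall, connect adjacent legs with their undersides at z = 136 mm, each running between the inner faces of the legs it joins and aligned with the legs' outer faces on the other axis.

B is a bed frame 1908 mm long (x) by 861 mm wide (y). Four 60×60 mm corner posts, 416 mm tall, at the corners of the footprint. Four rails of 26 mm thickness and 144 mm height run between adjacent posts with their undersides at z = 169 mm, their outer faces flush with the outside of the frame (the two x-running rails run between the posts' inner faces; the two y-running rails run between the posts' inner faces). 9 slats, each 63 mm wide (x) and 15 mm thick, lie across the top of the two x-running rails, running the full 861 mm width of the frame in y; the slats are evenly spaced along x between the inner faces of the end posts with equal gaps (rounded down to the nearest mm) at the −x end and between each pair — any rounding remainder accumulates at the +x end.

C is a rectangular picture frame lying in the x–z plane (depth along y). The opening is 181 mm wide (x) by 739 mm tall (z), surrounded by a border 33 mm wide on all four sides. The frame is 34 mm deep and is made of two full-height vertical stiles with two horizontal rails fitted between them.

The bed frame is on the floor beside the stool on its +y side. The picture frame is on top of the stool.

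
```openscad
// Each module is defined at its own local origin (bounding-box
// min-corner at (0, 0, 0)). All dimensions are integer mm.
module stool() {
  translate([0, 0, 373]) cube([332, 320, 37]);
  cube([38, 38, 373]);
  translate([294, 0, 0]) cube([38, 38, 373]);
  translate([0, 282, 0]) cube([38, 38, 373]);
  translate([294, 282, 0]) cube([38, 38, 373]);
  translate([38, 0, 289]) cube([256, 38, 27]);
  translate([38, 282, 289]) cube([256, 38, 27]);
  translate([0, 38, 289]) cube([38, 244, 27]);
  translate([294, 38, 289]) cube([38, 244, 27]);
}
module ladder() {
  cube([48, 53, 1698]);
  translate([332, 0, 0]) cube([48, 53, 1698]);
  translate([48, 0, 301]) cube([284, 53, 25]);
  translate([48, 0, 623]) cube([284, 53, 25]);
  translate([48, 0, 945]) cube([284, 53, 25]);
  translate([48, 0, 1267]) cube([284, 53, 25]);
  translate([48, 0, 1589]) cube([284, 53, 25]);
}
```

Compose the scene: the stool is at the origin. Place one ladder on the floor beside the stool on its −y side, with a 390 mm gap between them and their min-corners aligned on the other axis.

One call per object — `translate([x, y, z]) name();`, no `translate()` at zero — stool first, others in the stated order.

stool();
translate([0, -443, 0]) ladder();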